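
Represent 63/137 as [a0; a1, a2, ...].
[0; 2, 5, 1, 2, 1, 2]

Euclidean algorithm steps:
63 = 0 × 137 + 63
137 = 2 × 63 + 11
63 = 5 × 11 + 8
11 = 1 × 8 + 3
8 = 2 × 3 + 2
3 = 1 × 2 + 1
2 = 2 × 1 + 0
Continued fraction: [0; 2, 5, 1, 2, 1, 2]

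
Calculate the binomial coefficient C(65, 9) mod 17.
13

Using Lucas' theorem:
Write n=65 and k=9 in base 17:
n in base 17: [3, 14]
k in base 17: [0, 9]
C(65,9) mod 17 = ∏ C(n_i, k_i) mod 17
Digit binomials (mod 17): C(3,0) = 1; C(14,9) = 2002 ≡ 13
Product: 1 × 13 = 13 ≡ 13 (mod 17)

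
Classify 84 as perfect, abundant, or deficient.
abundant

Proper divisors of 84: sum = 1 + 2 + 3 + 4 + 6 + 7 + 12 + 14 + 21 + 28 + 42 = 140
Since 140 > 84, 84 is abundant.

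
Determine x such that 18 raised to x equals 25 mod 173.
114

Baby-step giant-step with step n = ⌈√173⌉ = 14.
Baby steps 18^j mod 173 (j:value) for j=0..13: 0:1, 1:18, 2:151, 3:123, 4:138, 5:62, 6:78, 7:20, 8:14, 9:79, 10:38, 11:165, 12:29, 13:3.
Giant-step multiplier: 18^(-14) ≡ 18^(172-14) = 18^158 ≡ 157 (mod 173).
Giant steps γ_i = 25·157^i mod 173: γ_0=25, γ_1=119, γ_2=172, γ_3=16, γ_4=90, γ_5=117, γ_6=31, γ_7=23, γ_8=151 (in table at j=2).
x = i·n + j = 8·14 + 2 = 114.
Check: 18^114 ≡ 25 (mod 173).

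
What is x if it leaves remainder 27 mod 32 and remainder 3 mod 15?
123

Using Chinese Remainder Theorem:
M = 32 × 15 = 480
M1 = 15, M2 = 32
y1 = 15^(-1) mod 32 = 15
y2 = 32^(-1) mod 15 = 8
x = (27×15×15 + 3×32×8) mod 480 = 123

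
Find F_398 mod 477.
125

Matrix identity: Q^n = [[F_(n+1), F_n], [F_n, F_(n-1)]] with Q = [[1,1],[1,0]].
n = 398 = 110001110₂. Square-and-multiply, entries mod 477:
Q^1 = [[1,1],[1,0]]
Q^3 = (Q^1)²·Q = [[3,2],[2,1]]
Q^6 = (Q^3)² = [[13,8],[8,5]]
Q^12 = (Q^6)² = [[233,144],[144,89]]
Q^24 = (Q^12)² = [[136,99],[99,37]]
Q^49 = (Q^24)²·Q = [[109,154],[154,432]]
Q^99 = (Q^49)²·Q = [[138,299],[299,316]]
Q^199 = (Q^99)²·Q = [[444,166],[166,278]]
Q^398 = (Q^199)² = [[25,125],[125,377]]
F_398 mod 477 = Q^398[0][1] = 125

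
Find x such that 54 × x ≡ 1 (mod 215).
4

gcd(54, 215) = 1, so the inverse exists.
Extended Euclidean algorithm on (215, 54):
215 = 3 × 54 + 53  ⟹  53 = (1)·215 + (-3)·54
54 = 1 × 53 + 1  ⟹  1 = (-1)·215 + (4)·54
So (4)·54 ≡ 1 (mod 215), i.e. 54^(-1) ≡ 4 (mod 215).
Check: 54 × 4 = 216 ≡ 1 (mod 215)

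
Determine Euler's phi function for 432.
144

432 = 2^4 × 3^3
φ(n) = n × ∏(1 - 1/p) for each prime p dividing n
φ(432) = 432 × (1 - 1/2) × (1 - 1/3) = 144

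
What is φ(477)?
312

477 = 3^2 × 53
φ(n) = n × ∏(1 - 1/p) for each prime p dividing n
φ(477) = 477 × (1 - 1/3) × (1 - 1/53) = 312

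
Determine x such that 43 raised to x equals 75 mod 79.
71

Baby-step giant-step with step n = ⌈√79⌉ = 9.
Baby steps 43^j mod 79 (j:value) for j=0..8: 0:1, 1:43, 2:32, 3:33, 4:76, 5:29, 6:62, 7:59, 8:9.
Giant-step multiplier: 43^(-9) ≡ 43^(78-9) = 43^69 ≡ 69 (mod 79).
Giant steps γ_i = 75·69^i mod 79: γ_0=75, γ_1=40, γ_2=74, γ_3=50, γ_4=53, γ_5=23, γ_6=7, γ_7=9 (in table at j=8).
x = i·n + j = 7·9 + 8 = 71.
Check: 43^71 ≡ 75 (mod 79).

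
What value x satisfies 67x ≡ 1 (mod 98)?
79

gcd(67, 98) = 1, so the inverse exists.
Extended Euclidean algorithm on (98, 67):
98 = 1 × 67 + 31  ⟹  31 = (1)·98 + (-1)·67
67 = 2 × 31 + 5  ⟹  5 = (-2)·98 + (3)·67
31 = 6 × 5 + 1  ⟹  1 = (13)·98 + (-19)·67
So (-19)·67 ≡ 1 (mod 98), i.e. 67^(-1) ≡ -19 ≡ 79 (mod 98).
Check: 67 × 79 = 5293 ≡ 1 (mod 98)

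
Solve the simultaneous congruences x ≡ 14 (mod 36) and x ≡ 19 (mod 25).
194

Using Chinese Remainder Theorem:
M = 36 × 25 = 900
M1 = 25, M2 = 36
y1 = 25^(-1) mod 36 = 13
y2 = 36^(-1) mod 25 = 16
x = (14×25×13 + 19×36×16) mod 900 = 194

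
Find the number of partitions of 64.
1741630

p(n) counts ways to write n as a sum of positive integers (order ignored).
Euler's pentagonal recurrence: p(k) = p(k-1) + p(k-2) - p(k-5) - p(k-7) + p(k-12) + p(k-15) - ... (offsets j(3j∓1)/2, signs ++--, p(0)=1, p(<0)=0).
DP table for k = 0..63: p(0)=1, p(1)=1, p(2)=2, p(3)=3, p(4)=5, p(5)=7, p(6)=11, p(7)=15, p(8)=22, p(9)=30, p(10)=42, p(11)=56, p(12)=77, p(13)=101, p(14)=135, p(15)=176, p(16)=231, p(17)=297, p(18)=385, p(19)=490, p(20)=627, p(21)=792, p(22)=1002, p(23)=1255, p(24)=1575, p(25)=1958, p(26)=2436, p(27)=3010, p(28)=3718, p(29)=4565, p(30)=5604, p(31)=6842, p(32)=8349, p(33)=10143, p(34)=12310, p(35)=14883, p(36)=17977, p(37)=21637, p(38)=26015, p(39)=31185, p(40)=37338, p(41)=44583, p(42)=53174, p(43)=63261, p(44)=75175, p(45)=89134, p(46)=105558, p(47)=124754, p(48)=147273, p(49)=173525, p(50)=204226, p(51)=239943, p(52)=281589, p(53)=329931, p(54)=386155, p(55)=451276, p(56)=526823, p(57)=614154, p(58)=715220, p(59)=831820, p(60)=966467, p(61)=1121505, p(62)=1300156, p(63)=1505499.
Final step: p(64) = p(63) + p(62) - p(59) - p(57) + p(52) + p(49) - p(42) - p(38) + p(29) + p(24) - p(13) - p(7)
= 1505499 + 1300156 - 831820 - 614154 + 281589 + 173525 - 53174 - 26015 + 4565 + 1575 - 101 - 15
= 1741630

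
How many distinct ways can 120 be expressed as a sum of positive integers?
1844349560

p(n) counts ways to write n as a sum of positive integers (order ignored).
Euler's pentagonal recurrence: p(k) = p(k-1) + p(k-2) - p(k-5) - p(k-7) + p(k-12) + p(k-15) - ... (offsets j(3j∓1)/2, signs ++--, p(0)=1, p(<0)=0).
DP table for k = 0..119: p(0)=1, p(1)=1, p(2)=2, p(3)=3, p(4)=5, p(5)=7, p(6)=11, p(7)=15, p(8)=22, p(9)=30, p(10)=42, p(11)=56, p(12)=77, p(13)=101, p(14)=135, p(15)=176, p(16)=231, p(17)=297, p(18)=385, p(19)=490, p(20)=627, p(21)=792, p(22)=1002, p(23)=1255, p(24)=1575, p(25)=1958, p(26)=2436, p(27)=3010, p(28)=3718, p(29)=4565, p(30)=5604, p(31)=6842, p(32)=8349, p(33)=10143, p(34)=12310, p(35)=14883, p(36)=17977, p(37)=21637, p(38)=26015, p(39)=31185, p(40)=37338, p(41)=44583, p(42)=53174, p(43)=63261, p(44)=75175, p(45)=89134, p(46)=105558, p(47)=124754, p(48)=147273, p(49)=173525, p(50)=204226, p(51)=239943, p(52)=281589, p(53)=329931, p(54)=386155, p(55)=451276, p(56)=526823, p(57)=614154, p(58)=715220, p(59)=831820, p(60)=966467, p(61)=1121505, p(62)=1300156, p(63)=1505499, p(64)=1741630, p(65)=2012558, p(66)=2323520, p(67)=2679689, p(68)=3087735, p(69)=3554345, p(70)=4087968, p(71)=4697205, p(72)=5392783, p(73)=6185689, p(74)=7089500, p(75)=8118264, p(76)=9289091, p(77)=10619863, p(78)=12132164, p(79)=13848650, p(80)=15796476, p(81)=18004327, p(82)=20506255, p(83)=23338469, p(84)=26543660, p(85)=30167357, p(86)=34262962, p(87)=38887673, p(88)=44108109, p(89)=49995925, p(90)=56634173, p(91)=64112359, p(92)=72533807, p(93)=82010177, p(94)=92669720, p(95)=104651419, p(96)=118114304, p(97)=133230930, p(98)=150198136, p(99)=169229875, p(100)=190569292, p(101)=214481126, p(102)=241265379, p(103)=271248950, p(104)=304801365, p(105)=342325709, p(106)=384276336, p(107)=431149389, p(108)=483502844, p(109)=541946240, p(110)=607163746, p(111)=679903203, p(112)=761002156, p(113)=851376628, p(114)=952050665, p(115)=1064144451, p(116)=1188908248, p(117)=1327710076, p(118)=1482074143, p(119)=1653668665.
Final step: p(120) = p(119) + p(118) - p(115) - p(113) + p(108) + p(105) - p(98) - p(94) + p(85) + p(80) - p(69) - p(63) + p(50) + p(43) - p(28) - p(20) + p(3)
= 1653668665 + 1482074143 - 1064144451 - 851376628 + 483502844 + 342325709 - 150198136 - 92669720 + 30167357 + 15796476 - 3554345 - 1505499 + 204226 + 63261 - 3718 - 627 + 3
= 1844349560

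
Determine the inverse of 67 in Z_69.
34

gcd(67, 69) = 1, so the inverse exists.
Extended Euclidean algorithm on (69, 67):
69 = 1 × 67 + 2  ⟹  2 = (1)·69 + (-1)·67
67 = 33 × 2 + 1  ⟹  1 = (-33)·69 + (34)·67
So (34)·67 ≡ 1 (mod 69), i.e. 67^(-1) ≡ 34 (mod 69).
Check: 67 × 34 = 2278 ≡ 1 (mod 69)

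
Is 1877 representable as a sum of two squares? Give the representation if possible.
14² + 41² (a=14, b=41)

Factorization: 1877 = 1877
By Fermat: n is sum of two squares iff every prime p ≡ 3 (mod 4) appears to even power.
All primes ≡ 3 (mod 4) appear to even power.
Search a = 0, 1, 2, … for 1877 - a² a perfect square: first hit at a = 14: 1877 - 196 = 1681 = 41².
1877 = 14² + 41² = 196 + 1681 ✓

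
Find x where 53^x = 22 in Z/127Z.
112

Baby-step giant-step with step n = ⌈√127⌉ = 12.
Baby steps 53^j mod 127 (j:value) for j=0..11: 0:1, 1:53, 2:15, 3:33, 4:98, 5:114, 6:73, 7:59, 8:79, 9:123, 10:42, 11:67.
Giant-step multiplier: 53^(-12) ≡ 53^(126-12) = 53^114 ≡ 76 (mod 127).
Giant steps γ_i = 22·76^i mod 127: γ_0=22, γ_1=21, γ_2=72, γ_3=11, γ_4=74, γ_5=36, γ_6=69, γ_7=37, γ_8=18, γ_9=98 (in table at j=4).
x = i·n + j = 9·12 + 4 = 112.
Check: 53^112 ≡ 22 (mod 127).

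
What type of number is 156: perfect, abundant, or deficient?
abundant

Proper divisors of 156: sum = 1 + 2 + 3 + 4 + 6 + 12 + 13 + 26 + 39 + 52 + 78 = 236
Since 236 > 156, 156 is abundant.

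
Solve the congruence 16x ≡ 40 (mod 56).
x ≡ 6 (mod 7)

gcd(16, 56) = 8, which divides 40, so solutions exist.
Divide through by 8: 2x ≡ 5 (mod 7).
Find 2^(-1) mod 7 by the extended Euclidean algorithm:
7 = 3 × 2 + 1  ⟹  1 = (1)·7 + (-3)·2
So (-3)·2 ≡ 1 (mod 7), i.e. 2^(-1) ≡ -3 ≡ 4 (mod 7).
x ≡ 4 × 5 = 20 ≡ 6 (mod 7).
Check: 16 × 6 = 96 ≡ 40 (mod 56).
x ≡ 6 (mod 7), giving 8 solutions mod 56.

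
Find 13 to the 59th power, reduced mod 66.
61

Repeated squaring. Binary of 59 = 111011.
13^1 ≡ 13 (mod 66); 13^2 ≡ 37 (mod 66); 13^4 ≡ 49 (mod 66); 13^8 ≡ 25 (mod 66); 13^16 ≡ 31 (mod 66); 13^32 ≡ 37 (mod 66)
13^59 = 13^1 × 13^2 × 13^8 × 13^16 × 13^32 ≡ 61 (mod 66)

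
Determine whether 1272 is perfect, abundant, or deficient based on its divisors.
abundant

Proper divisors of 1272: sum = 1 + 2 + 3 + 4 + 6 + 8 + 12 + 24 + 53 + 106 + 159 + 212 + 318 + 424 + 636 = 1968
Since 1968 > 1272, 1272 is abundant.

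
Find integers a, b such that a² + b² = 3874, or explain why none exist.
25² + 57² (a=25, b=57)

Factorization: 3874 = 2 × 13 × 149
By Fermat: n is sum of two squares iff every prime p ≡ 3 (mod 4) appears to even power.
All primes ≡ 3 (mod 4) appear to even power.
Search a = 0, 1, 2, … for 3874 - a² a perfect square: first hit at a = 25: 3874 - 625 = 3249 = 57².
3874 = 25² + 57² = 625 + 3249 ✓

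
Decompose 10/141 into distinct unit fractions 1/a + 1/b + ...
1/15 + 1/235

Greedy algorithm:
10/141: ceiling(141/10) = 15, use 1/15
1/235: ceiling(235/1) = 235, use 1/235
Result: 10/141 = 1/15 + 1/235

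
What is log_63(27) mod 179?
154

Baby-step giant-step with step n = ⌈√179⌉ = 14.
Baby steps 63^j mod 179 (j:value) for j=0..13: 0:1, 1:63, 2:31, 3:163, 4:66, 5:41, 6:77, 7:18, 8:60, 9:21, 10:70, 11:114, 12:22, 13:133.
Giant-step multiplier: 63^(-14) ≡ 63^(178-14) = 63^164 ≡ 100 (mod 179).
Giant steps γ_i = 27·100^i mod 179: γ_0=27, γ_1=15, γ_2=68, γ_3=177, γ_4=158, γ_5=48, γ_6=146, γ_7=101, γ_8=76, γ_9=82, γ_10=145, γ_11=1 (in table at j=0).
x = i·n + j = 11·14 + 0 = 154.
Check: 63^154 ≡ 27 (mod 179).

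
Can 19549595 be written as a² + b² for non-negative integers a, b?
Not possible

Factorization: 19549595 = 5 × 13 × 67^3
By Fermat: n is sum of two squares iff every prime p ≡ 3 (mod 4) appears to even power.
Prime(s) ≡ 3 (mod 4) with odd exponent: [(67, 3)]
Therefore 19549595 cannot be expressed as a² + b².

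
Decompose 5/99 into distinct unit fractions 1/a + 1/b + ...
1/20 + 1/1980

Greedy algorithm:
5/99: ceiling(99/5) = 20, use 1/20
1/1980: ceiling(1980/1) = 1980, use 1/1980
Result: 5/99 = 1/20 + 1/1980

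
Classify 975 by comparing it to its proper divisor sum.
deficient

Proper divisors of 975: sum = 1 + 3 + 5 + 13 + 15 + 25 + 39 + 65 + 75 + 195 + 325 = 761
Since 761 < 975, 975 is deficient.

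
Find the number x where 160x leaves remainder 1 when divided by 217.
118

gcd(160, 217) = 1, so the inverse exists.
Extended Euclidean algorithm on (217, 160):
217 = 1 × 160 + 57  ⟹  57 = (1)·217 + (-1)·160
160 = 2 × 57 + 46  ⟹  46 = (-2)·217 + (3)·160
57 = 1 × 46 + 11  ⟹  11 = (3)·217 + (-4)·160
46 = 4 × 11 + 2  ⟹  2 = (-14)·217 + (19)·160
11 = 5 × 2 + 1  ⟹  1 = (73)·217 + (-99)·160
So (-99)·160 ≡ 1 (mod 217), i.e. 160^(-1) ≡ -99 ≡ 118 (mod 217).
Check: 160 × 118 = 18880 ≡ 1 (mod 217)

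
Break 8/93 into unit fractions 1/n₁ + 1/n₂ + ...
1/12 + 1/372

Greedy algorithm:
8/93: ceiling(93/8) = 12, use 1/12
1/372: ceiling(372/1) = 372, use 1/372
Result: 8/93 = 1/12 + 1/372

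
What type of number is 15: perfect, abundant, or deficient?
deficient

Proper divisors of 15: sum = 1 + 3 + 5 = 9
Since 9 < 15, 15 is deficient.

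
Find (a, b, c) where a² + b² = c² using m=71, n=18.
(4717, 2556, 5365)

Euclid's formula: a = m² - n², b = 2mn, c = m² + n²
m = 71, n = 18
a = 71² - 18² = 5041 - 324 = 4717
b = 2 × 71 × 18 = 2556
c = 71² + 18² = 5041 + 324 = 5365
Verification: 4717² + 2556² = 22250089 + 6533136 = 28783225 = 5365² ✓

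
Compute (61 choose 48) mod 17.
0

Using Lucas' theorem:
Write n=61 and k=48 in base 17:
n in base 17: [3, 10]
k in base 17: [2, 14]
C(61,48) mod 17 = ∏ C(n_i, k_i) mod 17
Digit binomials (mod 17): C(3,2) = 3; C(10,14) = 0 (k_i > n_i)
Product: 3 × 0 = 0 ≡ 0 (mod 17)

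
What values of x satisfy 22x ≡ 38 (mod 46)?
x ≡ 8 (mod 23)

gcd(22, 46) = 2, which divides 38, so solutions exist.
Divide through by 2: 11x ≡ 19 (mod 23).
Find 11^(-1) mod 23 by the extended Euclidean algorithm:
23 = 2 × 11 + 1  ⟹  1 = (1)·23 + (-2)·11
So (-2)·11 ≡ 1 (mod 23), i.e. 11^(-1) ≡ -2 ≡ 21 (mod 23).
x ≡ 21 × 19 = 399 ≡ 8 (mod 23).
Check: 22 × 8 = 176 ≡ 38 (mod 46).
x ≡ 8 (mod 23), giving 2 solutions mod 46.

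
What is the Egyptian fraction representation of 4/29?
1/8 + 1/78 + 1/9048

Greedy algorithm:
4/29: ceiling(29/4) = 8, use 1/8
3/232: ceiling(232/3) = 78, use 1/78
1/9048: ceiling(9048/1) = 9048, use 1/9048
Result: 4/29 = 1/8 + 1/78 + 1/9048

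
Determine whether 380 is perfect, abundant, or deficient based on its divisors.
abundant

Proper divisors of 380: sum = 1 + 2 + 4 + 5 + 10 + 19 + 20 + 38 + 76 + 95 + 190 = 460
Since 460 > 380, 380 is abundant.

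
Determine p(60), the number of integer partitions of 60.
966467

p(n) counts ways to write n as a sum of positive integers (order ignored).
Euler's pentagonal recurrence: p(k) = p(k-1) + p(k-2) - p(k-5) - p(k-7) + p(k-12) + p(k-15) - ... (offsets j(3j∓1)/2, signs ++--, p(0)=1, p(<0)=0).
DP table for k = 0..59: p(0)=1, p(1)=1, p(2)=2, p(3)=3, p(4)=5, p(5)=7, p(6)=11, p(7)=15, p(8)=22, p(9)=30, p(10)=42, p(11)=56, p(12)=77, p(13)=101, p(14)=135, p(15)=176, p(16)=231, p(17)=297, p(18)=385, p(19)=490, p(20)=627, p(21)=792, p(22)=1002, p(23)=1255, p(24)=1575, p(25)=1958, p(26)=2436, p(27)=3010, p(28)=3718, p(29)=4565, p(30)=5604, p(31)=6842, p(32)=8349, p(33)=10143, p(34)=12310, p(35)=14883, p(36)=17977, p(37)=21637, p(38)=26015, p(39)=31185, p(40)=37338, p(41)=44583, p(42)=53174, p(43)=63261, p(44)=75175, p(45)=89134, p(46)=105558, p(47)=124754, p(48)=147273, p(49)=173525, p(50)=204226, p(51)=239943, p(52)=281589, p(53)=329931, p(54)=386155, p(55)=451276, p(56)=526823, p(57)=614154, p(58)=715220, p(59)=831820.
Final step: p(60) = p(59) + p(58) - p(55) - p(53) + p(48) + p(45) - p(38) - p(34) + p(25) + p(20) - p(9) - p(3)
= 831820 + 715220 - 451276 - 329931 + 147273 + 89134 - 26015 - 12310 + 1958 + 627 - 30 - 3
= 966467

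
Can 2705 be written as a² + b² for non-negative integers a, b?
1² + 52² (a=1, b=52)

Factorization: 2705 = 5 × 541
By Fermat: n is sum of two squares iff every prime p ≡ 3 (mod 4) appears to even power.
All primes ≡ 3 (mod 4) appear to even power.
Search a = 0, 1, 2, … for 2705 - a² a perfect square: first hit at a = 1: 2705 - 1 = 2704 = 52².
2705 = 1² + 52² = 1 + 2704 ✓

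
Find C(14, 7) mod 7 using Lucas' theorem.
2

Using Lucas' theorem:
Write n=14 and k=7 in base 7:
n in base 7: [2, 0]
k in base 7: [1, 0]
C(14,7) mod 7 = ∏ C(n_i, k_i) mod 7
Digit binomials (mod 7): C(2,1) = 2; C(0,0) = 1
Product: 2 × 1 = 2 ≡ 2 (mod 7)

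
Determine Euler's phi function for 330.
80

330 = 2 × 3 × 5 × 11
φ(n) = n × ∏(1 - 1/p) for each prime p dividing n
φ(330) = 330 × (1 - 1/2) × (1 - 1/3) × (1 - 1/5) × (1 - 1/11) = 80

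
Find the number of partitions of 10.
42

p(n) counts ways to write n as a sum of positive integers (order ignored).
Examples: 10; 9 + 1; 8 + 2; 8 + 1 + 1; 7 + 3; ... (42 total)
p(10) = 42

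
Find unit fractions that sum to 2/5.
1/3 + 1/15

Greedy algorithm:
2/5: ceiling(5/2) = 3, use 1/3
1/15: ceiling(15/1) = 15, use 1/15
Result: 2/5 = 1/3 + 1/15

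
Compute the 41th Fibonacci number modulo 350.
41

Matrix identity: Q^n = [[F_(n+1), F_n], [F_n, F_(n-1)]] with Q = [[1,1],[1,0]].
n = 41 = 101001₂. Square-and-multiply, entries mod 350:
Q^1 = [[1,1],[1,0]]
Q^2 = (Q^1)² = [[2,1],[1,1]]
Q^5 = (Q^2)²·Q = [[8,5],[5,3]]
Q^10 = (Q^5)² = [[89,55],[55,34]]
Q^20 = (Q^10)² = [[96,115],[115,331]]
Q^41 = (Q^20)²·Q = [[146,41],[41,105]]
F_41 mod 350 = Q^41[0][1] = 41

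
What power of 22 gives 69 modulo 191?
80

Baby-step giant-step with step n = ⌈√191⌉ = 14.
Baby steps 22^j mod 191 (j:value) for j=0..13: 0:1, 1:22, 2:102, 3:143, 4:90, 5:70, 6:12, 7:73, 8:78, 9:188, 10:125, 11:76, 12:144, 13:112.
Giant-step multiplier: 22^(-14) ≡ 22^(190-14) = 22^176 ≡ 10 (mod 191).
Giant steps γ_i = 69·10^i mod 191: γ_0=69, γ_1=117, γ_2=24, γ_3=49, γ_4=108, γ_5=125 (in table at j=10).
x = i·n + j = 5·14 + 10 = 80.
Check: 22^80 ≡ 69 (mod 191).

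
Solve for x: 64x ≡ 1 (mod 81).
19

gcd(64, 81) = 1, so the inverse exists.
Extended Euclidean algorithm on (81, 64):
81 = 1 × 64 + 17  ⟹  17 = (1)·81 + (-1)·64
64 = 3 × 17 + 13  ⟹  13 = (-3)·81 + (4)·64
17 = 1 × 13 + 4  ⟹  4 = (4)·81 + (-5)·64
13 = 3 × 4 + 1  ⟹  1 = (-15)·81 + (19)·64
So (19)·64 ≡ 1 (mod 81), i.e. 64^(-1) ≡ 19 (mod 81).
Check: 64 × 19 = 1216 ≡ 1 (mod 81)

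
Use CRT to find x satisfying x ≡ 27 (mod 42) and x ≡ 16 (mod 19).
111

Using Chinese Remainder Theorem:
M = 42 × 19 = 798
M1 = 19, M2 = 42
y1 = 19^(-1) mod 42 = 31
y2 = 42^(-1) mod 19 = 5
x = (27×19×31 + 16×42×5) mod 798 = 111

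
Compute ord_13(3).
3

13 is prime, so ord(3) divides φ(13) = 12.
Divisors of 12: 1, 2, 3, 4, 6, 12.
Repeated squaring: 3^1 ≡ 3, 3^2 ≡ 9, 3^4 ≡ 3, 3^8 ≡ 9 (mod 13).
Test 3^d mod 13 for each divisor d in increasing order:
3^1 ≡ 3
3^2 ≡ 9
3^3 = 3^2·3^1 ≡ 1  ← first divisor giving 1
The order is 3.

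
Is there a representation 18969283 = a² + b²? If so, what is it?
Not possible

Factorization: 18969283 = 53 × 71^3
By Fermat: n is sum of two squares iff every prime p ≡ 3 (mod 4) appears to even power.
Prime(s) ≡ 3 (mod 4) with odd exponent: [(71, 3)]
Therefore 18969283 cannot be expressed as a² + b².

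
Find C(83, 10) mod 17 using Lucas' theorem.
11

Using Lucas' theorem:
Write n=83 and k=10 in base 17:
n in base 17: [4, 15]
k in base 17: [0, 10]
C(83,10) mod 17 = ∏ C(n_i, k_i) mod 17
Digit binomials (mod 17): C(4,0) = 1; C(15,10) = 3003 ≡ 11
Product: 1 × 11 = 11 ≡ 11 (mod 17)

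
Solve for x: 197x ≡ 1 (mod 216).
125

gcd(197, 216) = 1, so the inverse exists.
Extended Euclidean algorithm on (216, 197):
216 = 1 × 197 + 19  ⟹  19 = (1)·216 + (-1)·197
197 = 10 × 19 + 7  ⟹  7 = (-10)·216 + (11)·197
19 = 2 × 7 + 5  ⟹  5 = (21)·216 + (-23)·197
7 = 1 × 5 + 2  ⟹  2 = (-31)·216 + (34)·197
5 = 2 × 2 + 1  ⟹  1 = (83)·216 + (-91)·197
So (-91)·197 ≡ 1 (mod 216), i.e. 197^(-1) ≡ -91 ≡ 125 (mod 216).
Check: 197 × 125 = 24625 ≡ 1 (mod 216)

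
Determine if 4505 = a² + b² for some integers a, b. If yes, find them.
4² + 67² (a=4, b=67)

Factorization: 4505 = 5 × 17 × 53
By Fermat: n is sum of two squares iff every prime p ≡ 3 (mod 4) appears to even power.
All primes ≡ 3 (mod 4) appear to even power.
Search a = 0, 1, 2, … for 4505 - a² a perfect square: first hit at a = 4: 4505 - 16 = 4489 = 67².
4505 = 4² + 67² = 16 + 4489 ✓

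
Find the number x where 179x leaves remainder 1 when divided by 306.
53

gcd(179, 306) = 1, so the inverse exists.
Extended Euclidean algorithm on (306, 179):
306 = 1 × 179 + 127  ⟹  127 = (1)·306 + (-1)·179
179 = 1 × 127 + 52  ⟹  52 = (-1)·306 + (2)·179
127 = 2 × 52 + 23  ⟹  23 = (3)·306 + (-5)·179
52 = 2 × 23 + 6  ⟹  6 = (-7)·306 + (12)·179
23 = 3 × 6 + 5  ⟹  5 = (24)·306 + (-41)·179
6 = 1 × 5 + 1  ⟹  1 = (-31)·306 + (53)·179
So (53)·179 ≡ 1 (mod 306), i.e. 179^(-1) ≡ 53 (mod 306).
Check: 179 × 53 = 9487 ≡ 1 (mod 306)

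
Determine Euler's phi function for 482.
240

482 = 2 × 241
φ(n) = n × ∏(1 - 1/p) for each prime p dividing n
φ(482) = 482 × (1 - 1/2) × (1 - 1/241) = 240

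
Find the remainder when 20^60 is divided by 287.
1

Repeated squaring. Binary of 60 = 111100.
20^1 ≡ 20 (mod 287); 20^2 ≡ 113 (mod 287); 20^4 ≡ 141 (mod 287); 20^8 ≡ 78 (mod 287); 20^16 ≡ 57 (mod 287); 20^32 ≡ 92 (mod 287)
20^60 = 20^4 × 20^8 × 20^16 × 20^32 ≡ 1 (mod 287)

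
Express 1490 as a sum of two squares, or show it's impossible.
11² + 37² (a=11, b=37)

Factorization: 1490 = 2 × 5 × 149
By Fermat: n is sum of two squares iff every prime p ≡ 3 (mod 4) appears to even power.
All primes ≡ 3 (mod 4) appear to even power.
Search a = 0, 1, 2, … for 1490 - a² a perfect square: first hit at a = 11: 1490 - 121 = 1369 = 37².
1490 = 11² + 37² = 121 + 1369 ✓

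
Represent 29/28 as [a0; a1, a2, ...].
[1; 28]

Euclidean algorithm steps:
29 = 1 × 28 + 1
28 = 28 × 1 + 0
Continued fraction: [1; 28]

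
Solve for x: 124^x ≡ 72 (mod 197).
19

Baby-step giant-step with step n = ⌈√197⌉ = 15.
Baby steps 124^j mod 197 (j:value) for j=0..14: 0:1, 1:124, 2:10, 3:58, 4:100, 5:186, 6:15, 7:87, 8:150, 9:82, 10:121, 11:32, 12:28, 13:123, 14:83.
Giant-step multiplier: 124^(-15) ≡ 124^(196-15) = 124^181 ≡ 78 (mod 197).
Giant steps γ_i = 72·78^i mod 197: γ_0=72, γ_1=100 (in table at j=4).
x = i·n + j = 1·15 + 4 = 19.
Check: 124^19 ≡ 72 (mod 197).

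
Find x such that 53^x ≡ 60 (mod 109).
38

Baby-step giant-step with step n = ⌈√109⌉ = 11.
Baby steps 53^j mod 109 (j:value) for j=0..10: 0:1, 1:53, 2:84, 3:92, 4:80, 5:98, 6:71, 7:57, 8:78, 9:101, 10:12.
Giant-step multiplier: 53^(-11) ≡ 53^(108-11) = 53^97 ≡ 6 (mod 109).
Giant steps γ_i = 60·6^i mod 109: γ_0=60, γ_1=33, γ_2=89, γ_3=98 (in table at j=5).
x = i·n + j = 3·11 + 5 = 38.
Check: 53^38 ≡ 60 (mod 109).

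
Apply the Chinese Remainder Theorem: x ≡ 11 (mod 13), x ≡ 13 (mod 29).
245

Using Chinese Remainder Theorem:
M = 13 × 29 = 377
M1 = 29, M2 = 13
y1 = 29^(-1) mod 13 = 9
y2 = 13^(-1) mod 29 = 9
x = (11×29×9 + 13×13×9) mod 377 = 245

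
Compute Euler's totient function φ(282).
92

282 = 2 × 3 × 47
φ(n) = n × ∏(1 - 1/p) for each prime p dividing n
φ(282) = 282 × (1 - 1/2) × (1 - 1/3) × (1 - 1/47) = 92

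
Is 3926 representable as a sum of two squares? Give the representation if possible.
Not possible

Factorization: 3926 = 2 × 13 × 151
By Fermat: n is sum of two squares iff every prime p ≡ 3 (mod 4) appears to even power.
Prime(s) ≡ 3 (mod 4) with odd exponent: [(151, 1)]
Therefore 3926 cannot be expressed as a² + b².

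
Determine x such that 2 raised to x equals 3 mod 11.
8

Baby-step giant-step with step n = ⌈√11⌉ = 4.
Baby steps 2^j mod 11 (j:value) for j=0..3: 0:1, 1:2, 2:4, 3:8.
Giant-step multiplier: 2^(-4) ≡ 2^(10-4) = 2^6 ≡ 9 (mod 11).
Giant steps γ_i = 3·9^i mod 11: γ_0=3, γ_1=5, γ_2=1 (in table at j=0).
x = i·n + j = 2·4 + 0 = 8.
Check: 2^8 ≡ 3 (mod 11).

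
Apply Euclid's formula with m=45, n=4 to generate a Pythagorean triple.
(2009, 360, 2041)

Euclid's formula: a = m² - n², b = 2mn, c = m² + n²
m = 45, n = 4
a = 45² - 4² = 2025 - 16 = 2009
b = 2 × 45 × 4 = 360
c = 45² + 4² = 2025 + 16 = 2041
Verification: 2009² + 360² = 4036081 + 129600 = 4165681 = 2041² ✓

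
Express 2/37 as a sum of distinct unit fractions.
1/19 + 1/703

Greedy algorithm:
2/37: ceiling(37/2) = 19, use 1/19
1/703: ceiling(703/1) = 703, use 1/703
Result: 2/37 = 1/19 + 1/703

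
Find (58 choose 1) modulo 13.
6

Using Lucas' theorem:
Write n=58 and k=1 in base 13:
n in base 13: [4, 6]
k in base 13: [0, 1]
C(58,1) mod 13 = ∏ C(n_i, k_i) mod 13
Digit binomials (mod 13): C(4,0) = 1; C(6,1) = 6
Product: 1 × 6 = 6 ≡ 6 (mod 13)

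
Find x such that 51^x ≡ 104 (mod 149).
116

Baby-step giant-step with step n = ⌈√149⌉ = 13.
Baby steps 51^j mod 149 (j:value) for j=0..12: 0:1, 1:51, 2:68, 3:41, 4:5, 5:106, 6:42, 7:56, 8:25, 9:83, 10:61, 11:131, 12:125.
Giant-step multiplier: 51^(-13) ≡ 51^(148-13) = 51^135 ≡ 135 (mod 149).
Giant steps γ_i = 104·135^i mod 149: γ_0=104, γ_1=34, γ_2=120, γ_3=108, γ_4=127, γ_5=10, γ_6=9, γ_7=23, γ_8=125 (in table at j=12).
x = i·n + j = 8·13 + 12 = 116.
Check: 51^116 ≡ 104 (mod 149).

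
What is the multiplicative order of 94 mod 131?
65

131 is prime, so ord(94) divides φ(131) = 130.
Divisors of 130: 1, 2, 5, 10, 13, 26, 65, 130.
Repeated squaring: 94^1 ≡ 94, 94^2 ≡ 59, 94^4 ≡ 75, 94^8 ≡ 123, 94^16 ≡ 64, 94^32 ≡ 35, 94^64 ≡ 46, 94^128 ≡ 20 (mod 131).
Test 94^d mod 131 for each divisor d in increasing order:
94^1 ≡ 94
94^2 ≡ 59
94^5 = 94^4·94^1 ≡ 107
94^10 = 94^8·94^2 ≡ 52
94^13 = 94^8·94^4·94^1 ≡ 61
94^26 = 94^16·94^8·94^2 ≡ 53
94^65 = 94^64·94^1 ≡ 1  ← first divisor giving 1
The order is 65.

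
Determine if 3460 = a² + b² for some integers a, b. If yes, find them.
18² + 56² (a=18, b=56)

Factorization: 3460 = 2^2 × 5 × 173
By Fermat: n is sum of two squares iff every prime p ≡ 3 (mod 4) appears to even power.
All primes ≡ 3 (mod 4) appear to even power.
Search a = 0, 1, 2, … for 3460 - a² a perfect square: first hit at a = 18: 3460 - 324 = 3136 = 56².
3460 = 18² + 56² = 324 + 3136 ✓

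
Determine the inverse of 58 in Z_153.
124

gcd(58, 153) = 1, so the inverse exists.
Extended Euclidean algorithm on (153, 58):
153 = 2 × 58 + 37  ⟹  37 = (1)·153 + (-2)·58
58 = 1 × 37 + 21  ⟹  21 = (-1)·153 + (3)·58
37 = 1 × 21 + 16  ⟹  16 = (2)·153 + (-5)·58
21 = 1 × 16 + 5  ⟹  5 = (-3)·153 + (8)·58
16 = 3 × 5 + 1  ⟹  1 = (11)·153 + (-29)·58
So (-29)·58 ≡ 1 (mod 153), i.e. 58^(-1) ≡ -29 ≡ 124 (mod 153).
Check: 58 × 124 = 7192 ≡ 1 (mod 153)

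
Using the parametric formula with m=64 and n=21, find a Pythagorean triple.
(3655, 2688, 4537)

Euclid's formula: a = m² - n², b = 2mn, c = m² + n²
m = 64, n = 21
a = 64² - 21² = 4096 - 441 = 3655
b = 2 × 64 × 21 = 2688
c = 64² + 21² = 4096 + 441 = 4537
Verification: 3655² + 2688² = 13359025 + 7225344 = 20584369 = 4537² ✓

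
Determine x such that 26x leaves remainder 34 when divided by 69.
x ≡ 65 (mod 69)

gcd(26, 69) = 1, which divides 34, so solutions exist.
Find 26^(-1) mod 69 by the extended Euclidean algorithm:
69 = 2 × 26 + 17  ⟹  17 = (1)·69 + (-2)·26
26 = 1 × 17 + 9  ⟹  9 = (-1)·69 + (3)·26
17 = 1 × 9 + 8  ⟹  8 = (2)·69 + (-5)·26
9 = 1 × 8 + 1  ⟹  1 = (-3)·69 + (8)·26
So (8)·26 ≡ 1 (mod 69), i.e. 26^(-1) ≡ 8 (mod 69).
x ≡ 8 × 34 = 272 ≡ 65 (mod 69).
Check: 26 × 65 = 1690 ≡ 34 (mod 69).
Unique solution: x ≡ 65 (mod 69)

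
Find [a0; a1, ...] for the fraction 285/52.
[5; 2, 12, 2]

Euclidean algorithm steps:
285 = 5 × 52 + 25
52 = 2 × 25 + 2
25 = 12 × 2 + 1
2 = 2 × 1 + 0
Continued fraction: [5; 2, 12, 2]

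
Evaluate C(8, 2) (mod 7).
0

Using Lucas' theorem:
Write n=8 and k=2 in base 7:
n in base 7: [1, 1]
k in base 7: [0, 2]
C(8,2) mod 7 = ∏ C(n_i, k_i) mod 7
Digit binomials (mod 7): C(1,0) = 1; C(1,2) = 0 (k_i > n_i)
Product: 1 × 0 = 0 ≡ 0 (mod 7)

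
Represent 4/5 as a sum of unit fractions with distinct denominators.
1/2 + 1/4 + 1/20

Greedy algorithm:
4/5: ceiling(5/4) = 2, use 1/2
3/10: ceiling(10/3) = 4, use 1/4
1/20: ceiling(20/1) = 20, use 1/20
Result: 4/5 = 1/2 + 1/4 + 1/20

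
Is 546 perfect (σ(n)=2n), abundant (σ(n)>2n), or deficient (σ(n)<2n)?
abundant

Proper divisors of 546: sum = 1 + 2 + 3 + 6 + 7 + 13 + 14 + 21 + 26 + 39 + 42 + 78 + 91 + 182 + 273 = 798
Since 798 > 546, 546 is abundant.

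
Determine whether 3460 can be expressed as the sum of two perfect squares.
18² + 56² (a=18, b=56)

Factorization: 3460 = 2^2 × 5 × 173
By Fermat: n is sum of two squares iff every prime p ≡ 3 (mod 4) appears to even power.
All primes ≡ 3 (mod 4) appear to even power.
Search a = 0, 1, 2, … for 3460 - a² a perfect square: first hit at a = 18: 3460 - 324 = 3136 = 56².
3460 = 18² + 56² = 324 + 3136 ✓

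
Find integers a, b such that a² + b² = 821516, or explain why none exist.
Not possible

Factorization: 821516 = 2^2 × 59^3
By Fermat: n is sum of two squares iff every prime p ≡ 3 (mod 4) appears to even power.
Prime(s) ≡ 3 (mod 4) with odd exponent: [(59, 3)]
Therefore 821516 cannot be expressed as a² + b².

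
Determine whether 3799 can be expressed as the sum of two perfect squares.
Not possible

Factorization: 3799 = 29 × 131
By Fermat: n is sum of two squares iff every prime p ≡ 3 (mod 4) appears to even power.
Prime(s) ≡ 3 (mod 4) with odd exponent: [(131, 1)]
Therefore 3799 cannot be expressed as a² + b².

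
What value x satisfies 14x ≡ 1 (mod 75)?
59

gcd(14, 75) = 1, so the inverse exists.
Extended Euclidean algorithm on (75, 14):
75 = 5 × 14 + 5  ⟹  5 = (1)·75 + (-5)·14
14 = 2 × 5 + 4  ⟹  4 = (-2)·75 + (11)·14
5 = 1 × 4 + 1  ⟹  1 = (3)·75 + (-16)·14
So (-16)·14 ≡ 1 (mod 75), i.e. 14^(-1) ≡ -16 ≡ 59 (mod 75).
Check: 14 × 59 = 826 ≡ 1 (mod 75)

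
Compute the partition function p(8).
22

p(n) counts ways to write n as a sum of positive integers (order ignored).
Examples: 8; 7 + 1; 6 + 2; 6 + 1 + 1; 5 + 3; ... (22 total)
p(8) = 22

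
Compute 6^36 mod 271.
241

Repeated squaring. Binary of 36 = 100100.
6^1 ≡ 6 (mod 271); 6^2 ≡ 36 (mod 271); 6^4 ≡ 212 (mod 271); 6^8 ≡ 229 (mod 271); 6^16 ≡ 138 (mod 271); 6^32 ≡ 74 (mod 271)
6^36 = 6^4 × 6^32 ≡ 241 (mod 271)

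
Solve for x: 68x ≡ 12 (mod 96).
x ≡ 3 (mod 24)

gcd(68, 96) = 4, which divides 12, so solutions exist.
Divide through by 4: 17x ≡ 3 (mod 24).
Find 17^(-1) mod 24 by the extended Euclidean algorithm:
24 = 1 × 17 + 7  ⟹  7 = (1)·24 + (-1)·17
17 = 2 × 7 + 3  ⟹  3 = (-2)·24 + (3)·17
7 = 2 × 3 + 1  ⟹  1 = (5)·24 + (-7)·17
So (-7)·17 ≡ 1 (mod 24), i.e. 17^(-1) ≡ -7 ≡ 17 (mod 24).
x ≡ 17 × 3 = 51 ≡ 3 (mod 24).
Check: 68 × 3 = 204 ≡ 12 (mod 96).
x ≡ 3 (mod 24), giving 4 solutions mod 96.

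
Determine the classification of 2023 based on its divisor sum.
deficient

Proper divisors of 2023: sum = 1 + 7 + 17 + 119 + 289 = 433
Since 433 < 2023, 2023 is deficient.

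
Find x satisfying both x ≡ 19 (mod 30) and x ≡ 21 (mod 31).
889

Using Chinese Remainder Theorem:
M = 30 × 31 = 930
M1 = 31, M2 = 30
y1 = 31^(-1) mod 30 = 1
y2 = 30^(-1) mod 31 = 30
x = (19×31×1 + 21×30×30) mod 930 = 889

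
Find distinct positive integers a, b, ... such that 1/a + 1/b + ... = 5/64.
1/13 + 1/832

Greedy algorithm:
5/64: ceiling(64/5) = 13, use 1/13
1/832: ceiling(832/1) = 832, use 1/832
Result: 5/64 = 1/13 + 1/832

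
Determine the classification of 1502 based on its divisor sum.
deficient

Proper divisors of 1502: sum = 1 + 2 + 751 = 754
Since 754 < 1502, 1502 is deficient.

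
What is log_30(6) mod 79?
35

Baby-step giant-step with step n = ⌈√79⌉ = 9.
Baby steps 30^j mod 79 (j:value) for j=0..8: 0:1, 1:30, 2:31, 3:61, 4:13, 5:74, 6:8, 7:3, 8:11.
Giant-step multiplier: 30^(-9) ≡ 30^(78-9) = 30^69 ≡ 17 (mod 79).
Giant steps γ_i = 6·17^i mod 79: γ_0=6, γ_1=23, γ_2=75, γ_3=11 (in table at j=8).
x = i·n + j = 3·9 + 8 = 35.
Check: 30^35 ≡ 6 (mod 79).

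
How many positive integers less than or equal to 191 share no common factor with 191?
190

191 = 191
φ(n) = n × ∏(1 - 1/p) for each prime p dividing n
φ(191) = 191 × (1 - 1/191) = 190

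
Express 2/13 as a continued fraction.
[0; 6, 2]

Euclidean algorithm steps:
2 = 0 × 13 + 2
13 = 6 × 2 + 1
2 = 2 × 1 + 0
Continued fraction: [0; 6, 2]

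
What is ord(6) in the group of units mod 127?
126

127 is prime, so ord(6) divides φ(127) = 126.
Divisors of 126: 1, 2, 3, 6, 7, 9, 14, 18, 21, 42, 63, 126.
Repeated squaring: 6^1 ≡ 6, 6^2 ≡ 36, 6^4 ≡ 26, 6^8 ≡ 41, 6^16 ≡ 30, 6^32 ≡ 11, 6^64 ≡ 121 (mod 127).
Test 6^d mod 127 for each divisor d in increasing order:
6^1 ≡ 6
6^2 ≡ 36
6^3 = 6^2·6^1 ≡ 89
6^6 = 6^4·6^2 ≡ 47
6^7 = 6^4·6^2·6^1 ≡ 28
6^9 = 6^8·6^1 ≡ 119
6^14 = 6^8·6^4·6^2 ≡ 22
6^18 = 6^16·6^2 ≡ 64
6^21 = 6^16·6^4·6^1 ≡ 108
6^42 = 6^32·6^8·6^2 ≡ 107
6^63 = 6^32·6^16·6^8·6^4·6^2·6^1 ≡ 126
6^126 = 6^64·6^32·6^16·6^8·6^4·6^2 ≡ 1  ← first divisor giving 1
The order is 126.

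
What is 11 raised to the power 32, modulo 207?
94

Repeated squaring. Binary of 32 = 100000.
11^1 ≡ 11 (mod 207); 11^2 ≡ 121 (mod 207); 11^4 ≡ 151 (mod 207); 11^8 ≡ 31 (mod 207); 11^16 ≡ 133 (mod 207); 11^32 ≡ 94 (mod 207)
11^32 = 11^32 ≡ 94 (mod 207)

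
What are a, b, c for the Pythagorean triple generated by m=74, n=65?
(1251, 9620, 9701)

Euclid's formula: a = m² - n², b = 2mn, c = m² + n²
m = 74, n = 65
a = 74² - 65² = 5476 - 4225 = 1251
b = 2 × 74 × 65 = 9620
c = 74² + 65² = 5476 + 4225 = 9701
Verification: 1251² + 9620² = 1565001 + 92544400 = 94109401 = 9701² ✓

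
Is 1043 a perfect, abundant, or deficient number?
deficient

Proper divisors of 1043: sum = 1 + 7 + 149 = 157
Since 157 < 1043, 1043 is deficient.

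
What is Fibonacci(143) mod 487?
21

Matrix identity: Q^n = [[F_(n+1), F_n], [F_n, F_(n-1)]] with Q = [[1,1],[1,0]].
n = 143 = 10001111₂. Square-and-multiply, entries mod 487:
Q^1 = [[1,1],[1,0]]
Q^2 = (Q^1)² = [[2,1],[1,1]]
Q^4 = (Q^2)² = [[5,3],[3,2]]
Q^8 = (Q^4)² = [[34,21],[21,13]]
Q^17 = (Q^8)²·Q = [[149,136],[136,13]]
Q^35 = (Q^17)²·Q = [[393,276],[276,117]]
Q^71 = (Q^35)²·Q = [[291,274],[274,17]]
Q^143 = (Q^71)²·Q = [[162,21],[21,141]]
F_143 mod 487 = Q^143[0][1] = 21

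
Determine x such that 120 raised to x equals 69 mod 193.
66

Baby-step giant-step with step n = ⌈√193⌉ = 14.
Baby steps 120^j mod 193 (j:value) for j=0..13: 0:1, 1:120, 2:118, 3:71, 4:28, 5:79, 6:23, 7:58, 8:12, 9:89, 10:65, 11:80, 12:143, 13:176.
Giant-step multiplier: 120^(-14) ≡ 120^(192-14) = 120^178 ≡ 100 (mod 193).
Giant steps γ_i = 69·100^i mod 193: γ_0=69, γ_1=145, γ_2=25, γ_3=184, γ_4=65 (in table at j=10).
x = i·n + j = 4·14 + 10 = 66.
Check: 120^66 ≡ 69 (mod 193).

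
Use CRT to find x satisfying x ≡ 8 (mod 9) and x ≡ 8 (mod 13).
8

Using Chinese Remainder Theorem:
M = 9 × 13 = 117
M1 = 13, M2 = 9
y1 = 13^(-1) mod 9 = 7
y2 = 9^(-1) mod 13 = 3
x = (8×13×7 + 8×9×3) mod 117 = 8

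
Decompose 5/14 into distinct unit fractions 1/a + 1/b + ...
1/3 + 1/42

Greedy algorithm:
5/14: ceiling(14/5) = 3, use 1/3
1/42: ceiling(42/1) = 42, use 1/42
Result: 5/14 = 1/3 + 1/42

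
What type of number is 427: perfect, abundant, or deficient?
deficient

Proper divisors of 427: sum = 1 + 7 + 61 = 69
Since 69 < 427, 427 is deficient.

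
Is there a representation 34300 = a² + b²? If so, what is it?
Not possible

Factorization: 34300 = 2^2 × 5^2 × 7^3
By Fermat: n is sum of two squares iff every prime p ≡ 3 (mod 4) appears to even power.
Prime(s) ≡ 3 (mod 4) with odd exponent: [(7, 3)]
Therefore 34300 cannot be expressed as a² + b².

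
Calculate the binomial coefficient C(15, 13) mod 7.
0

Using Lucas' theorem:
Write n=15 and k=13 in base 7:
n in base 7: [2, 1]
k in base 7: [1, 6]
C(15,13) mod 7 = ∏ C(n_i, k_i) mod 7
Digit binomials (mod 7): C(2,1) = 2; C(1,6) = 0 (k_i > n_i)
Product: 2 × 0 = 0 ≡ 0 (mod 7)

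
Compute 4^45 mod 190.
134

Repeated squaring. Binary of 45 = 101101.
4^1 ≡ 4 (mod 190); 4^2 ≡ 16 (mod 190); 4^4 ≡ 66 (mod 190); 4^8 ≡ 176 (mod 190); 4^16 ≡ 6 (mod 190); 4^32 ≡ 36 (mod 190)
4^45 = 4^1 × 4^4 × 4^8 × 4^32 ≡ 134 (mod 190)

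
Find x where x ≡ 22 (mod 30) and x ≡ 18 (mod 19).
322

Using Chinese Remainder Theorem:
M = 30 × 19 = 570
M1 = 19, M2 = 30
y1 = 19^(-1) mod 30 = 19
y2 = 30^(-1) mod 19 = 7
x = (22×19×19 + 18×30×7) mod 570 = 322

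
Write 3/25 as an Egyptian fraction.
1/9 + 1/113 + 1/25425

Greedy algorithm:
3/25: ceiling(25/3) = 9, use 1/9
2/225: ceiling(225/2) = 113, use 1/113
1/25425: ceiling(25425/1) = 25425, use 1/25425
Result: 3/25 = 1/9 + 1/113 + 1/25425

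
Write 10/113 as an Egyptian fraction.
1/12 + 1/194 + 1/131532

Greedy algorithm:
10/113: ceiling(113/10) = 12, use 1/12
7/1356: ceiling(1356/7) = 194, use 1/194
1/131532: ceiling(131532/1) = 131532, use 1/131532
Result: 10/113 = 1/12 + 1/194 + 1/131532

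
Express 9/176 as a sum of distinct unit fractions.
1/20 + 1/880

Greedy algorithm:
9/176: ceiling(176/9) = 20, use 1/20
1/880: ceiling(880/1) = 880, use 1/880
Result: 9/176 = 1/20 + 1/880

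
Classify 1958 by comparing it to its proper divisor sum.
deficient

Proper divisors of 1958: sum = 1 + 2 + 11 + 22 + 89 + 178 + 979 = 1282
Since 1282 < 1958, 1958 is deficient.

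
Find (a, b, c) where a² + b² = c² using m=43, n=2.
(1845, 172, 1853)

Euclid's formula: a = m² - n², b = 2mn, c = m² + n²
m = 43, n = 2
a = 43² - 2² = 1849 - 4 = 1845
b = 2 × 43 × 2 = 172
c = 43² + 2² = 1849 + 4 = 1853
Verification: 1845² + 172² = 3404025 + 29584 = 3433609 = 1853² ✓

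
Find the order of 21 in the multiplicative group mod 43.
7

43 is prime, so ord(21) divides φ(43) = 42.
Divisors of 42: 1, 2, 3, 6, 7, 14, 21, 42.
Repeated squaring: 21^1 ≡ 21, 21^2 ≡ 11, 21^4 ≡ 35, 21^8 ≡ 21, 21^16 ≡ 11, 21^32 ≡ 35 (mod 43).
Test 21^d mod 43 for each divisor d in increasing order:
21^1 ≡ 21
21^2 ≡ 11
21^3 = 21^2·21^1 ≡ 16
21^6 = 21^4·21^2 ≡ 41
21^7 = 21^4·21^2·21^1 ≡ 1  ← first divisor giving 1
The order is 7.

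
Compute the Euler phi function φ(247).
216

247 = 13 × 19
φ(n) = n × ∏(1 - 1/p) for each prime p dividing n
φ(247) = 247 × (1 - 1/13) × (1 - 1/19) = 216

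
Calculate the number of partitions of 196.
2814570987591

p(n) counts ways to write n as a sum of positive integers (order ignored).
Euler's pentagonal recurrence: p(k) = p(k-1) + p(k-2) - p(k-5) - p(k-7) + p(k-12) + p(k-15) - ... (offsets j(3j∓1)/2, signs ++--, p(0)=1, p(<0)=0).
DP table for k = 0..195: p(0)=1, p(1)=1, p(2)=2, p(3)=3, p(4)=5, p(5)=7, p(6)=11, p(7)=15, p(8)=22, p(9)=30, p(10)=42, p(11)=56, p(12)=77, p(13)=101, p(14)=135, p(15)=176, p(16)=231, p(17)=297, p(18)=385, p(19)=490, p(20)=627, p(21)=792, p(22)=1002, p(23)=1255, p(24)=1575, p(25)=1958, p(26)=2436, p(27)=3010, p(28)=3718, p(29)=4565, p(30)=5604, p(31)=6842, p(32)=8349, p(33)=10143, p(34)=12310, p(35)=14883, p(36)=17977, p(37)=21637, p(38)=26015, p(39)=31185, p(40)=37338, p(41)=44583, p(42)=53174, p(43)=63261, p(44)=75175, p(45)=89134, p(46)=105558, p(47)=124754, p(48)=147273, p(49)=173525, p(50)=204226, p(51)=239943, p(52)=281589, p(53)=329931, p(54)=386155, p(55)=451276, p(56)=526823, p(57)=614154, p(58)=715220, p(59)=831820, p(60)=966467, p(61)=1121505, p(62)=1300156, p(63)=1505499, p(64)=1741630, p(65)=2012558, p(66)=2323520, p(67)=2679689, p(68)=3087735, p(69)=3554345, p(70)=4087968, p(71)=4697205, p(72)=5392783, p(73)=6185689, p(74)=7089500, p(75)=8118264, p(76)=9289091, p(77)=10619863, p(78)=12132164, p(79)=13848650, p(80)=15796476, p(81)=18004327, p(82)=20506255, p(83)=23338469, p(84)=26543660, p(85)=30167357, p(86)=34262962, p(87)=38887673, p(88)=44108109, p(89)=49995925, p(90)=56634173, p(91)=64112359, p(92)=72533807, p(93)=82010177, p(94)=92669720, p(95)=104651419, p(96)=118114304, p(97)=133230930, p(98)=150198136, p(99)=169229875, p(100)=190569292, p(101)=214481126, p(102)=241265379, p(103)=271248950, p(104)=304801365, p(105)=342325709, p(106)=384276336, p(107)=431149389, p(108)=483502844, p(109)=541946240, p(110)=607163746, p(111)=679903203, p(112)=761002156, p(113)=851376628, p(114)=952050665, p(115)=1064144451, p(116)=1188908248, p(117)=1327710076, p(118)=1482074143, p(119)=1653668665, p(120)=1844349560, p(121)=2056148051, p(122)=2291320912, p(123)=2552338241, p(124)=2841940500, p(125)=3163127352, p(126)=3519222692, p(127)=3913864295, p(128)=4351078600, p(129)=4835271870, p(130)=5371315400, p(131)=5964539504, p(132)=6620830889, p(133)=7346629512, p(134)=8149040695, p(135)=9035836076, p(136)=10015581680, p(137)=11097645016, p(138)=12292341831, p(139)=13610949895, p(140)=15065878135, p(141)=16670689208, p(142)=18440293320, p(143)=20390982757, p(144)=22540654445, p(145)=24908858009, p(146)=27517052599, p(147)=30388671978, p(148)=33549419497, p(149)=37027355200, p(150)=40853235313, p(151)=45060624582, p(152)=49686288421, p(153)=54770336324, p(154)=60356673280, p(155)=66493182097, p(156)=73232243759, p(157)=80630964769, p(158)=88751778802, p(159)=97662728555, p(160)=107438159466, p(161)=118159068427, p(162)=129913904637, p(163)=142798995930, p(164)=156919475295, p(165)=172389800255, p(166)=189334822579, p(167)=207890420102, p(168)=228204732751, p(169)=250438925115, p(170)=274768617130, p(171)=301384802048, p(172)=330495499613, p(173)=362326859895, p(174)=397125074750, p(175)=435157697830, p(176)=476715857290, p(177)=522115831195, p(178)=571701605655, p(179)=625846753120, p(180)=684957390936, p(181)=749474411781, p(182)=819876908323, p(183)=896684817527, p(184)=980462880430, p(185)=1071823774337, p(186)=1171432692373, p(187)=1280011042268, p(188)=1398341745571, p(189)=1527273599625, p(190)=1667727404093, p(191)=1820701100652, p(192)=1987276856363, p(193)=2168627105469, p(194)=2366022741845, p(195)=2580840212973.
Final step: p(196) = p(195) + p(194) - p(191) - p(189) + p(184) + p(181) - p(174) - p(170) + p(161) + p(156) - p(145) - p(139) + p(126) + p(119) - p(104) - p(96) + p(79) + p(70) - p(51) - p(41) + p(20) + p(9)
= 2580840212973 + 2366022741845 - 1820701100652 - 1527273599625 + 980462880430 + 749474411781 - 397125074750 - 274768617130 + 118159068427 + 73232243759 - 24908858009 - 13610949895 + 3519222692 + 1653668665 - 304801365 - 118114304 + 13848650 + 4087968 - 239943 - 44583 + 627 + 30
= 2814570987591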